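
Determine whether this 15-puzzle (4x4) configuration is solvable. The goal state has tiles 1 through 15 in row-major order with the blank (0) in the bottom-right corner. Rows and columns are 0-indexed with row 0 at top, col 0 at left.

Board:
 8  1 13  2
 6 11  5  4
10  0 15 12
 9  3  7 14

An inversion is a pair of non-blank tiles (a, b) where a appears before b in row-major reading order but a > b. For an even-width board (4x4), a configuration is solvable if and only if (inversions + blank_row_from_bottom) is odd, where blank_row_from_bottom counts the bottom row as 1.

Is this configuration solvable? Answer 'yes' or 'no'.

Answer: no

Derivation:
Inversions: 42
Blank is in row 2 (0-indexed from top), which is row 2 counting from the bottom (bottom = 1).
42 + 2 = 44, which is even, so the puzzle is not solvable.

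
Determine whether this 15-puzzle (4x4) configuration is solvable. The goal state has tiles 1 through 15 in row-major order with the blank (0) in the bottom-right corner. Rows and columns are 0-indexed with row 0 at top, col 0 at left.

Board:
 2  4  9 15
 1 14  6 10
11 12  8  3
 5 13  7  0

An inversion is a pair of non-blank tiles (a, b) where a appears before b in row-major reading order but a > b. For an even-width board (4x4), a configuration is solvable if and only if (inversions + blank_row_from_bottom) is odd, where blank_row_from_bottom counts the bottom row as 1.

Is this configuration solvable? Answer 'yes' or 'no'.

Answer: no

Derivation:
Inversions: 47
Blank is in row 3 (0-indexed from top), which is row 1 counting from the bottom (bottom = 1).
47 + 1 = 48, which is even, so the puzzle is not solvable.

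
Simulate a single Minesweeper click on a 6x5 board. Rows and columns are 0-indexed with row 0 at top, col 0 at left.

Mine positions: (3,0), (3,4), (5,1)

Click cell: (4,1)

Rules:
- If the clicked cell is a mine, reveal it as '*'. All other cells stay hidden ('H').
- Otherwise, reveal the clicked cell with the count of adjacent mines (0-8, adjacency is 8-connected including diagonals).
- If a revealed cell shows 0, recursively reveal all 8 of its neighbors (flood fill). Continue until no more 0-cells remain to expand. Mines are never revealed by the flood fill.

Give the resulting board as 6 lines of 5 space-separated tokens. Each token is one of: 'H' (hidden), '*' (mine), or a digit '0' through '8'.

H H H H H
H H H H H
H H H H H
H H H H H
H 2 H H H
H H H H H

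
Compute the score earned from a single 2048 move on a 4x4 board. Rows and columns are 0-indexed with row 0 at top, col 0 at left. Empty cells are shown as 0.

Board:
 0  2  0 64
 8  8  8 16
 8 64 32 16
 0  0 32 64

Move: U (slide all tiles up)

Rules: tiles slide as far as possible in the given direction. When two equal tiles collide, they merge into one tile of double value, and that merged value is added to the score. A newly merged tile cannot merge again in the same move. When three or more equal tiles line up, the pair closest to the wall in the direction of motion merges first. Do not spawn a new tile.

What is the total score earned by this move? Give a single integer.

Slide up:
col 0: [0, 8, 8, 0] -> [16, 0, 0, 0]  score +16 (running 16)
col 1: [2, 8, 64, 0] -> [2, 8, 64, 0]  score +0 (running 16)
col 2: [0, 8, 32, 32] -> [8, 64, 0, 0]  score +64 (running 80)
col 3: [64, 16, 16, 64] -> [64, 32, 64, 0]  score +32 (running 112)
Board after move:
16  2  8 64
 0  8 64 32
 0 64  0 64
 0  0  0  0

Answer: 112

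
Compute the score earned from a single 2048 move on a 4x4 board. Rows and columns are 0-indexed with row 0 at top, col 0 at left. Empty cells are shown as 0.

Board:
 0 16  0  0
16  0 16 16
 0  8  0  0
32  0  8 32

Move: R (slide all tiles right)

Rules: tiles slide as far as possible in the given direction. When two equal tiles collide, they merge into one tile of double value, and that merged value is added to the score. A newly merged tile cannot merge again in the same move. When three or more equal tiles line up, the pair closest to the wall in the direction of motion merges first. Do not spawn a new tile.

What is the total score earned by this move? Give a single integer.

Slide right:
row 0: [0, 16, 0, 0] -> [0, 0, 0, 16]  score +0 (running 0)
row 1: [16, 0, 16, 16] -> [0, 0, 16, 32]  score +32 (running 32)
row 2: [0, 8, 0, 0] -> [0, 0, 0, 8]  score +0 (running 32)
row 3: [32, 0, 8, 32] -> [0, 32, 8, 32]  score +0 (running 32)
Board after move:
 0  0  0 16
 0  0 16 32
 0  0  0  8
 0 32  8 32

Answer: 32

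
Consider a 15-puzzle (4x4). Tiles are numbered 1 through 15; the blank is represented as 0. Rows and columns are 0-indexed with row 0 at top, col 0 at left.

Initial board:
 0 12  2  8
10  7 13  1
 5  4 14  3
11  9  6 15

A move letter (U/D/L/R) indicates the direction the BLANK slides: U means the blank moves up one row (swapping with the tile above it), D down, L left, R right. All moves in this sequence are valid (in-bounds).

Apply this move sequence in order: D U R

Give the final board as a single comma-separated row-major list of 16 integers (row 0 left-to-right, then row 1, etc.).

Answer: 12, 0, 2, 8, 10, 7, 13, 1, 5, 4, 14, 3, 11, 9, 6, 15

Derivation:
After move 1 (D):
10 12  2  8
 0  7 13  1
 5  4 14  3
11  9  6 15

After move 2 (U):
 0 12  2  8
10  7 13  1
 5  4 14  3
11  9  6 15

After move 3 (R):
12  0  2  8
10  7 13  1
 5  4 14  3
11  9  6 15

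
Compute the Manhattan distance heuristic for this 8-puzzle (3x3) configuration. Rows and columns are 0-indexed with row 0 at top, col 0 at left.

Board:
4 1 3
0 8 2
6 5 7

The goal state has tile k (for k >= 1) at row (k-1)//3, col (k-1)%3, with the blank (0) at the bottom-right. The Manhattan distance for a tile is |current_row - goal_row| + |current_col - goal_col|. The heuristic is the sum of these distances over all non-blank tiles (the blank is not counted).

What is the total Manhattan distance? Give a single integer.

Answer: 11

Derivation:
Tile 4: (0,0)->(1,0) = 1
Tile 1: (0,1)->(0,0) = 1
Tile 3: (0,2)->(0,2) = 0
Tile 8: (1,1)->(2,1) = 1
Tile 2: (1,2)->(0,1) = 2
Tile 6: (2,0)->(1,2) = 3
Tile 5: (2,1)->(1,1) = 1
Tile 7: (2,2)->(2,0) = 2
Sum: 1 + 1 + 0 + 1 + 2 + 3 + 1 + 2 = 11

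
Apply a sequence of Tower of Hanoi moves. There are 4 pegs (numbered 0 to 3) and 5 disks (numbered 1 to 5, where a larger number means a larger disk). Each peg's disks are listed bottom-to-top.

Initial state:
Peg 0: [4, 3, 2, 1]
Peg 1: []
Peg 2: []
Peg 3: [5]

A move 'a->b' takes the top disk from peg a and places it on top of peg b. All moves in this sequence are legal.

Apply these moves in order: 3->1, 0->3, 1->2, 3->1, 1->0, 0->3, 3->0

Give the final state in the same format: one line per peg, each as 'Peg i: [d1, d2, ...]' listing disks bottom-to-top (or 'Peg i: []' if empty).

After move 1 (3->1):
Peg 0: [4, 3, 2, 1]
Peg 1: [5]
Peg 2: []
Peg 3: []

After move 2 (0->3):
Peg 0: [4, 3, 2]
Peg 1: [5]
Peg 2: []
Peg 3: [1]

After move 3 (1->2):
Peg 0: [4, 3, 2]
Peg 1: []
Peg 2: [5]
Peg 3: [1]

After move 4 (3->1):
Peg 0: [4, 3, 2]
Peg 1: [1]
Peg 2: [5]
Peg 3: []

After move 5 (1->0):
Peg 0: [4, 3, 2, 1]
Peg 1: []
Peg 2: [5]
Peg 3: []

After move 6 (0->3):
Peg 0: [4, 3, 2]
Peg 1: []
Peg 2: [5]
Peg 3: [1]

After move 7 (3->0):
Peg 0: [4, 3, 2, 1]
Peg 1: []
Peg 2: [5]
Peg 3: []

Answer: Peg 0: [4, 3, 2, 1]
Peg 1: []
Peg 2: [5]
Peg 3: []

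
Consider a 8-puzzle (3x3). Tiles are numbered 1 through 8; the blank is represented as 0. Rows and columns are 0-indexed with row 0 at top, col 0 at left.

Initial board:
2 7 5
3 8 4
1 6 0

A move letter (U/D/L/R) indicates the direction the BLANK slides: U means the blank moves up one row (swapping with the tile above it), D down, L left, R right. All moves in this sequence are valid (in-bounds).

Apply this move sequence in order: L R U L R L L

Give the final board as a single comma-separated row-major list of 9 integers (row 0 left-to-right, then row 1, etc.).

After move 1 (L):
2 7 5
3 8 4
1 0 6

After move 2 (R):
2 7 5
3 8 4
1 6 0

After move 3 (U):
2 7 5
3 8 0
1 6 4

After move 4 (L):
2 7 5
3 0 8
1 6 4

After move 5 (R):
2 7 5
3 8 0
1 6 4

After move 6 (L):
2 7 5
3 0 8
1 6 4

After move 7 (L):
2 7 5
0 3 8
1 6 4

Answer: 2, 7, 5, 0, 3, 8, 1, 6, 4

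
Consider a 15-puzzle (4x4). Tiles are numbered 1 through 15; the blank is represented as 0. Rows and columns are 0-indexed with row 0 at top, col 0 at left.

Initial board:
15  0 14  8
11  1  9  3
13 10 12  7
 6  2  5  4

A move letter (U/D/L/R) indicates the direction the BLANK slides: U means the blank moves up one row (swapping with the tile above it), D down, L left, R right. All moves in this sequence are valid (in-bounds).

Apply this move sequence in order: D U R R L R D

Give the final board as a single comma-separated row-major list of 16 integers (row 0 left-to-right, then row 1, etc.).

Answer: 15, 14, 8, 3, 11, 1, 9, 0, 13, 10, 12, 7, 6, 2, 5, 4

Derivation:
After move 1 (D):
15  1 14  8
11  0  9  3
13 10 12  7
 6  2  5  4

After move 2 (U):
15  0 14  8
11  1  9  3
13 10 12  7
 6  2  5  4

After move 3 (R):
15 14  0  8
11  1  9  3
13 10 12  7
 6  2  5  4

After move 4 (R):
15 14  8  0
11  1  9  3
13 10 12  7
 6  2  5  4

After move 5 (L):
15 14  0  8
11  1  9  3
13 10 12  7
 6  2  5  4

After move 6 (R):
15 14  8  0
11  1  9  3
13 10 12  7
 6  2  5  4

After move 7 (D):
15 14  8  3
11  1  9  0
13 10 12  7
 6  2  5  4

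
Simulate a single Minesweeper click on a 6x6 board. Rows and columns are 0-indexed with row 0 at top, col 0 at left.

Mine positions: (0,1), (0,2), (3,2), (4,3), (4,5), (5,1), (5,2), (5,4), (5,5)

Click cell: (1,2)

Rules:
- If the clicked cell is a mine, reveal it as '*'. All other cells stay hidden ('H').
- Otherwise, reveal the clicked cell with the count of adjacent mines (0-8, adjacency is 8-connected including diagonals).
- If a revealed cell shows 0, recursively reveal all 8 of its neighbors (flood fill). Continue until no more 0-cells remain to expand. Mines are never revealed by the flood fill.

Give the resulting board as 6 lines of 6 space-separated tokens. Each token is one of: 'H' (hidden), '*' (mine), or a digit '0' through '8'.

H H H H H H
H H 2 H H H
H H H H H H
H H H H H H
H H H H H H
H H H H H H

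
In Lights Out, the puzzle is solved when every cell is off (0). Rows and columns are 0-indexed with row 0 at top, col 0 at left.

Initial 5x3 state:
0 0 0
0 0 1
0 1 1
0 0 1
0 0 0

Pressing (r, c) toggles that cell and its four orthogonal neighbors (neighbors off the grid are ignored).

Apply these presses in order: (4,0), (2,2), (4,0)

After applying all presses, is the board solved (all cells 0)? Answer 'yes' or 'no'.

Answer: yes

Derivation:
After press 1 at (4,0):
0 0 0
0 0 1
0 1 1
1 0 1
1 1 0

After press 2 at (2,2):
0 0 0
0 0 0
0 0 0
1 0 0
1 1 0

After press 3 at (4,0):
0 0 0
0 0 0
0 0 0
0 0 0
0 0 0

Lights still on: 0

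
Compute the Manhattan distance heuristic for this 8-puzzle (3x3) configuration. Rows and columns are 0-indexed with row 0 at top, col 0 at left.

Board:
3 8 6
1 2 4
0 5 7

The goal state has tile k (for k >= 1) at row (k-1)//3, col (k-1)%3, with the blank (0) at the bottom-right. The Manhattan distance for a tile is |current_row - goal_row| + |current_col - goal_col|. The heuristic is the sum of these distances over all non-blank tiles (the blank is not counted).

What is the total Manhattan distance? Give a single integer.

Tile 3: (0,0)->(0,2) = 2
Tile 8: (0,1)->(2,1) = 2
Tile 6: (0,2)->(1,2) = 1
Tile 1: (1,0)->(0,0) = 1
Tile 2: (1,1)->(0,1) = 1
Tile 4: (1,2)->(1,0) = 2
Tile 5: (2,1)->(1,1) = 1
Tile 7: (2,2)->(2,0) = 2
Sum: 2 + 2 + 1 + 1 + 1 + 2 + 1 + 2 = 12

Answer: 12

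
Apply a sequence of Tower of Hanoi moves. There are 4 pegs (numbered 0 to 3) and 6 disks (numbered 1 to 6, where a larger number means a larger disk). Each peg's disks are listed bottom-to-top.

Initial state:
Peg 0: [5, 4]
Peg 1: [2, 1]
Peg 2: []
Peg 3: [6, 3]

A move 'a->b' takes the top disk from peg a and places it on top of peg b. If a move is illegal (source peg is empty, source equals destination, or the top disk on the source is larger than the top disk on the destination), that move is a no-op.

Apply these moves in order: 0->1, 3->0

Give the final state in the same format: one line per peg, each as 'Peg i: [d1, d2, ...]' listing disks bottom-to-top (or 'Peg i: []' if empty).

Answer: Peg 0: [5, 4, 3]
Peg 1: [2, 1]
Peg 2: []
Peg 3: [6]

Derivation:
After move 1 (0->1):
Peg 0: [5, 4]
Peg 1: [2, 1]
Peg 2: []
Peg 3: [6, 3]

After move 2 (3->0):
Peg 0: [5, 4, 3]
Peg 1: [2, 1]
Peg 2: []
Peg 3: [6]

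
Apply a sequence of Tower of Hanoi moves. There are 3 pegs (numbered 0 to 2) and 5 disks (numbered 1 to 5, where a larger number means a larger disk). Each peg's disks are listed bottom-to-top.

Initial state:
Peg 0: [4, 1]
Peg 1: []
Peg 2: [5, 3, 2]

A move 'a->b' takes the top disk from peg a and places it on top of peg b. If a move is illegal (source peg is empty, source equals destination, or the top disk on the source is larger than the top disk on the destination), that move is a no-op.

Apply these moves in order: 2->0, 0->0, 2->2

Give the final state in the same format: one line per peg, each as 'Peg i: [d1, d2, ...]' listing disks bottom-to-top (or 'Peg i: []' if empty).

Answer: Peg 0: [4, 1]
Peg 1: []
Peg 2: [5, 3, 2]

Derivation:
After move 1 (2->0):
Peg 0: [4, 1]
Peg 1: []
Peg 2: [5, 3, 2]

After move 2 (0->0):
Peg 0: [4, 1]
Peg 1: []
Peg 2: [5, 3, 2]

After move 3 (2->2):
Peg 0: [4, 1]
Peg 1: []
Peg 2: [5, 3, 2]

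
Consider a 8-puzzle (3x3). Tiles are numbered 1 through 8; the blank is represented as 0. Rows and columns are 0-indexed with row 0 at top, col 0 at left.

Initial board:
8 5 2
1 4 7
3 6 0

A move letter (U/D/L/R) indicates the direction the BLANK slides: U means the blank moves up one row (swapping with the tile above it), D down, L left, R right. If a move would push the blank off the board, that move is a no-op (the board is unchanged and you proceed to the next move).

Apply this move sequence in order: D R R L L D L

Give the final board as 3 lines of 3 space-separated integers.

Answer: 8 5 2
1 4 7
0 3 6

Derivation:
After move 1 (D):
8 5 2
1 4 7
3 6 0

After move 2 (R):
8 5 2
1 4 7
3 6 0

After move 3 (R):
8 5 2
1 4 7
3 6 0

After move 4 (L):
8 5 2
1 4 7
3 0 6

After move 5 (L):
8 5 2
1 4 7
0 3 6

After move 6 (D):
8 5 2
1 4 7
0 3 6

After move 7 (L):
8 5 2
1 4 7
0 3 6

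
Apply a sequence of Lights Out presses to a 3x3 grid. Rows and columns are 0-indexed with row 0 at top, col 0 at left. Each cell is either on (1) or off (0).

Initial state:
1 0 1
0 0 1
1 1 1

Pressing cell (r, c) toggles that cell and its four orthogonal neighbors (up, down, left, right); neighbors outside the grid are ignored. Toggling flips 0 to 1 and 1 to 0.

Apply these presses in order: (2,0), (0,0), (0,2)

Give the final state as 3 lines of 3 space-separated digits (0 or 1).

After press 1 at (2,0):
1 0 1
1 0 1
0 0 1

After press 2 at (0,0):
0 1 1
0 0 1
0 0 1

After press 3 at (0,2):
0 0 0
0 0 0
0 0 1

Answer: 0 0 0
0 0 0
0 0 1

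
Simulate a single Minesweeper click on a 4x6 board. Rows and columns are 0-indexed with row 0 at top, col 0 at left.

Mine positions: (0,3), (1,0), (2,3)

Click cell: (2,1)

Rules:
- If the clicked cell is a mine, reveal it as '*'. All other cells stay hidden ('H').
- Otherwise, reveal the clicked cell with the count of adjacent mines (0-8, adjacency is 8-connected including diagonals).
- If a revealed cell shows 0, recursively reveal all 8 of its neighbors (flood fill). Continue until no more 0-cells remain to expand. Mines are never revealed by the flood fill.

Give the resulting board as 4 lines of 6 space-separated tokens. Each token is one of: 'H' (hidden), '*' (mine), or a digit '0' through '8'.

H H H H H H
H H H H H H
H 1 H H H H
H H H H H H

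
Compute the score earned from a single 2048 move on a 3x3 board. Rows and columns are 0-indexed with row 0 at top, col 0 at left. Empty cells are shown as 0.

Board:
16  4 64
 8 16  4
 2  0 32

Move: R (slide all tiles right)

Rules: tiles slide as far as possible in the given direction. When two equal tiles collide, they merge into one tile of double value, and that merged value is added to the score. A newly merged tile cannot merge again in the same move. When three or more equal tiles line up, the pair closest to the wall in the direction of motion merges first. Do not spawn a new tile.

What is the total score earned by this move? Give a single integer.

Slide right:
row 0: [16, 4, 64] -> [16, 4, 64]  score +0 (running 0)
row 1: [8, 16, 4] -> [8, 16, 4]  score +0 (running 0)
row 2: [2, 0, 32] -> [0, 2, 32]  score +0 (running 0)
Board after move:
16  4 64
 8 16  4
 0  2 32

Answer: 0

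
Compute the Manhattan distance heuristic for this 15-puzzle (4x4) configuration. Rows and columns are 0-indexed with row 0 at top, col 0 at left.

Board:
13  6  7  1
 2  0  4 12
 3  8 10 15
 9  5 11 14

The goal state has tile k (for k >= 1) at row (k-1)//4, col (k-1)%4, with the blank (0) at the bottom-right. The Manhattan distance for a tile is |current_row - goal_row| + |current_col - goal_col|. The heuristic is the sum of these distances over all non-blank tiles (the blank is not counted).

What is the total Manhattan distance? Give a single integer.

Tile 13: at (0,0), goal (3,0), distance |0-3|+|0-0| = 3
Tile 6: at (0,1), goal (1,1), distance |0-1|+|1-1| = 1
Tile 7: at (0,2), goal (1,2), distance |0-1|+|2-2| = 1
Tile 1: at (0,3), goal (0,0), distance |0-0|+|3-0| = 3
Tile 2: at (1,0), goal (0,1), distance |1-0|+|0-1| = 2
Tile 4: at (1,2), goal (0,3), distance |1-0|+|2-3| = 2
Tile 12: at (1,3), goal (2,3), distance |1-2|+|3-3| = 1
Tile 3: at (2,0), goal (0,2), distance |2-0|+|0-2| = 4
Tile 8: at (2,1), goal (1,3), distance |2-1|+|1-3| = 3
Tile 10: at (2,2), goal (2,1), distance |2-2|+|2-1| = 1
Tile 15: at (2,3), goal (3,2), distance |2-3|+|3-2| = 2
Tile 9: at (3,0), goal (2,0), distance |3-2|+|0-0| = 1
Tile 5: at (3,1), goal (1,0), distance |3-1|+|1-0| = 3
Tile 11: at (3,2), goal (2,2), distance |3-2|+|2-2| = 1
Tile 14: at (3,3), goal (3,1), distance |3-3|+|3-1| = 2
Sum: 3 + 1 + 1 + 3 + 2 + 2 + 1 + 4 + 3 + 1 + 2 + 1 + 3 + 1 + 2 = 30

Answer: 30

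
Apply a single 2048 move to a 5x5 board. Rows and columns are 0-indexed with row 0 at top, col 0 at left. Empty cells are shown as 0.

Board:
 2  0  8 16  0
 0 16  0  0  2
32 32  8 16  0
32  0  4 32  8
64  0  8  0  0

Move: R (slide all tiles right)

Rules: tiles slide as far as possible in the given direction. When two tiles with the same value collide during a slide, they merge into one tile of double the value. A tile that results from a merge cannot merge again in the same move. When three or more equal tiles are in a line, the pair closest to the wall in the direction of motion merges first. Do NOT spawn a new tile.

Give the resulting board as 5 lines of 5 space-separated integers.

Slide right:
row 0: [2, 0, 8, 16, 0] -> [0, 0, 2, 8, 16]
row 1: [0, 16, 0, 0, 2] -> [0, 0, 0, 16, 2]
row 2: [32, 32, 8, 16, 0] -> [0, 0, 64, 8, 16]
row 3: [32, 0, 4, 32, 8] -> [0, 32, 4, 32, 8]
row 4: [64, 0, 8, 0, 0] -> [0, 0, 0, 64, 8]

Answer:  0  0  2  8 16
 0  0  0 16  2
 0  0 64  8 16
 0 32  4 32  8
 0  0  0 64  8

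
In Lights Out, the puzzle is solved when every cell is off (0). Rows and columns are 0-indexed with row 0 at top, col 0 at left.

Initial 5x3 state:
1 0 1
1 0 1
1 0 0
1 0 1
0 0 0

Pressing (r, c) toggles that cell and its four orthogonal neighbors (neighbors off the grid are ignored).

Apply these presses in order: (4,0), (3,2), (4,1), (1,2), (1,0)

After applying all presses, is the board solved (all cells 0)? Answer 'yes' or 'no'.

After press 1 at (4,0):
1 0 1
1 0 1
1 0 0
0 0 1
1 1 0

After press 2 at (3,2):
1 0 1
1 0 1
1 0 1
0 1 0
1 1 1

After press 3 at (4,1):
1 0 1
1 0 1
1 0 1
0 0 0
0 0 0

After press 4 at (1,2):
1 0 0
1 1 0
1 0 0
0 0 0
0 0 0

After press 5 at (1,0):
0 0 0
0 0 0
0 0 0
0 0 0
0 0 0

Lights still on: 0

Answer: yes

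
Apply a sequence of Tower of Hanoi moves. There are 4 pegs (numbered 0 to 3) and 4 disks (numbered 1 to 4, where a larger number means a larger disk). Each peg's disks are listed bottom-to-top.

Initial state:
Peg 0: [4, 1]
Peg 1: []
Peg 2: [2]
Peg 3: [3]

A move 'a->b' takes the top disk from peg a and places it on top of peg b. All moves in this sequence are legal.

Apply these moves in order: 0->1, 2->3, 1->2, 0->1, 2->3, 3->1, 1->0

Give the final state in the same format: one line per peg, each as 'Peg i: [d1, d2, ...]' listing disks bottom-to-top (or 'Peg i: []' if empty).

After move 1 (0->1):
Peg 0: [4]
Peg 1: [1]
Peg 2: [2]
Peg 3: [3]

After move 2 (2->3):
Peg 0: [4]
Peg 1: [1]
Peg 2: []
Peg 3: [3, 2]

After move 3 (1->2):
Peg 0: [4]
Peg 1: []
Peg 2: [1]
Peg 3: [3, 2]

After move 4 (0->1):
Peg 0: []
Peg 1: [4]
Peg 2: [1]
Peg 3: [3, 2]

After move 5 (2->3):
Peg 0: []
Peg 1: [4]
Peg 2: []
Peg 3: [3, 2, 1]

After move 6 (3->1):
Peg 0: []
Peg 1: [4, 1]
Peg 2: []
Peg 3: [3, 2]

After move 7 (1->0):
Peg 0: [1]
Peg 1: [4]
Peg 2: []
Peg 3: [3, 2]

Answer: Peg 0: [1]
Peg 1: [4]
Peg 2: []
Peg 3: [3, 2]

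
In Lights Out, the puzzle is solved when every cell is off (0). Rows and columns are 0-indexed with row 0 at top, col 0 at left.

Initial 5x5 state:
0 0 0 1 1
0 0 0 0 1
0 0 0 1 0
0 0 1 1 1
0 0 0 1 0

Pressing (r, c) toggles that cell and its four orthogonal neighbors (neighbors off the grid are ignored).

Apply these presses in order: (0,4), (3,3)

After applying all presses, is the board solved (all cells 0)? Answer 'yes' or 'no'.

After press 1 at (0,4):
0 0 0 0 0
0 0 0 0 0
0 0 0 1 0
0 0 1 1 1
0 0 0 1 0

After press 2 at (3,3):
0 0 0 0 0
0 0 0 0 0
0 0 0 0 0
0 0 0 0 0
0 0 0 0 0

Lights still on: 0

Answer: yes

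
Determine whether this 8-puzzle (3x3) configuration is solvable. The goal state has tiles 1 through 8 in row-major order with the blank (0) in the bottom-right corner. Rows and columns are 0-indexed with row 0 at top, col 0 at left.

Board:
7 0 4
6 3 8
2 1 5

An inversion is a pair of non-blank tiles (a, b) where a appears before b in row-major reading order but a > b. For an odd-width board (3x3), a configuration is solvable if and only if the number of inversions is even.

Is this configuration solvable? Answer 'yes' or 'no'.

Answer: no

Derivation:
Inversions (pairs i<j in row-major order where tile[i] > tile[j] > 0): 19
19 is odd, so the puzzle is not solvable.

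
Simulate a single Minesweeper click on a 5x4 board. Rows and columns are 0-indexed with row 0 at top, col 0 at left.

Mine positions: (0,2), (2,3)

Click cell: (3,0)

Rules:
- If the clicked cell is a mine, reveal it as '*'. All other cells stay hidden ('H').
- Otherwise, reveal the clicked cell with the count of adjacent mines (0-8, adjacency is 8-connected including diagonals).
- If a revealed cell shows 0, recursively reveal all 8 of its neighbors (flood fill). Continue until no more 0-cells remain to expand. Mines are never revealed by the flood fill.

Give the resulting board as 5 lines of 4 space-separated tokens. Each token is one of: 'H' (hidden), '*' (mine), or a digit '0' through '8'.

0 1 H H
0 1 2 H
0 0 1 H
0 0 1 1
0 0 0 0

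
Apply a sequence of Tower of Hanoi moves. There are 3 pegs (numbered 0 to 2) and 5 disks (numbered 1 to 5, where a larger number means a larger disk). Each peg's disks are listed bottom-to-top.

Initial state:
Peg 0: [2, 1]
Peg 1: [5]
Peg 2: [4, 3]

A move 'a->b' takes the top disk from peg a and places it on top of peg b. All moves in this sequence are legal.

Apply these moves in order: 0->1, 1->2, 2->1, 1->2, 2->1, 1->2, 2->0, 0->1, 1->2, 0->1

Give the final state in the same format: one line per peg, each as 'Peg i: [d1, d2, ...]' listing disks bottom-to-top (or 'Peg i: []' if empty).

Answer: Peg 0: []
Peg 1: [5, 2]
Peg 2: [4, 3, 1]

Derivation:
After move 1 (0->1):
Peg 0: [2]
Peg 1: [5, 1]
Peg 2: [4, 3]

After move 2 (1->2):
Peg 0: [2]
Peg 1: [5]
Peg 2: [4, 3, 1]

After move 3 (2->1):
Peg 0: [2]
Peg 1: [5, 1]
Peg 2: [4, 3]

After move 4 (1->2):
Peg 0: [2]
Peg 1: [5]
Peg 2: [4, 3, 1]

After move 5 (2->1):
Peg 0: [2]
Peg 1: [5, 1]
Peg 2: [4, 3]

After move 6 (1->2):
Peg 0: [2]
Peg 1: [5]
Peg 2: [4, 3, 1]

After move 7 (2->0):
Peg 0: [2, 1]
Peg 1: [5]
Peg 2: [4, 3]

After move 8 (0->1):
Peg 0: [2]
Peg 1: [5, 1]
Peg 2: [4, 3]

After move 9 (1->2):
Peg 0: [2]
Peg 1: [5]
Peg 2: [4, 3, 1]

After move 10 (0->1):
Peg 0: []
Peg 1: [5, 2]
Peg 2: [4, 3, 1]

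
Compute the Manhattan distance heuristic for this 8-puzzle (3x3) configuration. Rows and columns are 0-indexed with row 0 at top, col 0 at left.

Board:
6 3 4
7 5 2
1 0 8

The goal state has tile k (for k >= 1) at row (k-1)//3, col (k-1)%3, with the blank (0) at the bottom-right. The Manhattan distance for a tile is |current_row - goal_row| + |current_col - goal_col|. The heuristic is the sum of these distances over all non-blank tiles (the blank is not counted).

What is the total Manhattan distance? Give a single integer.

Tile 6: (0,0)->(1,2) = 3
Tile 3: (0,1)->(0,2) = 1
Tile 4: (0,2)->(1,0) = 3
Tile 7: (1,0)->(2,0) = 1
Tile 5: (1,1)->(1,1) = 0
Tile 2: (1,2)->(0,1) = 2
Tile 1: (2,0)->(0,0) = 2
Tile 8: (2,2)->(2,1) = 1
Sum: 3 + 1 + 3 + 1 + 0 + 2 + 2 + 1 = 13

Answer: 13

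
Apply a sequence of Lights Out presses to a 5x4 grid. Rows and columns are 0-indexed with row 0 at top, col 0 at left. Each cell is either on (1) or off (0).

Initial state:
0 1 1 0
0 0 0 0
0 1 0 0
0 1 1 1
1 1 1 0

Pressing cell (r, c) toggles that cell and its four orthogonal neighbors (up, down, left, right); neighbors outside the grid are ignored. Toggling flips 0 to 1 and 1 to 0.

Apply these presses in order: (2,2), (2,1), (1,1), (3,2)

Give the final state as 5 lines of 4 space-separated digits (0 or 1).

After press 1 at (2,2):
0 1 1 0
0 0 1 0
0 0 1 1
0 1 0 1
1 1 1 0

After press 2 at (2,1):
0 1 1 0
0 1 1 0
1 1 0 1
0 0 0 1
1 1 1 0

After press 3 at (1,1):
0 0 1 0
1 0 0 0
1 0 0 1
0 0 0 1
1 1 1 0

After press 4 at (3,2):
0 0 1 0
1 0 0 0
1 0 1 1
0 1 1 0
1 1 0 0

Answer: 0 0 1 0
1 0 0 0
1 0 1 1
0 1 1 0
1 1 0 0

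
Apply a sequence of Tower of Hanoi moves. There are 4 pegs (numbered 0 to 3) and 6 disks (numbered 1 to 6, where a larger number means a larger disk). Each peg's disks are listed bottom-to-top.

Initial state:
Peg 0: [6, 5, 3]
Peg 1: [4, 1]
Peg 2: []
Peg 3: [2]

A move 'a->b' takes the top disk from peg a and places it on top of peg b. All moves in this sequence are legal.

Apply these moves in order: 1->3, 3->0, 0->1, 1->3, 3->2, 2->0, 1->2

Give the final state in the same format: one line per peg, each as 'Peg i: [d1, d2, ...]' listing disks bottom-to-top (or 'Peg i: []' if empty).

After move 1 (1->3):
Peg 0: [6, 5, 3]
Peg 1: [4]
Peg 2: []
Peg 3: [2, 1]

After move 2 (3->0):
Peg 0: [6, 5, 3, 1]
Peg 1: [4]
Peg 2: []
Peg 3: [2]

After move 3 (0->1):
Peg 0: [6, 5, 3]
Peg 1: [4, 1]
Peg 2: []
Peg 3: [2]

After move 4 (1->3):
Peg 0: [6, 5, 3]
Peg 1: [4]
Peg 2: []
Peg 3: [2, 1]

After move 5 (3->2):
Peg 0: [6, 5, 3]
Peg 1: [4]
Peg 2: [1]
Peg 3: [2]

After move 6 (2->0):
Peg 0: [6, 5, 3, 1]
Peg 1: [4]
Peg 2: []
Peg 3: [2]

After move 7 (1->2):
Peg 0: [6, 5, 3, 1]
Peg 1: []
Peg 2: [4]
Peg 3: [2]

Answer: Peg 0: [6, 5, 3, 1]
Peg 1: []
Peg 2: [4]
Peg 3: [2]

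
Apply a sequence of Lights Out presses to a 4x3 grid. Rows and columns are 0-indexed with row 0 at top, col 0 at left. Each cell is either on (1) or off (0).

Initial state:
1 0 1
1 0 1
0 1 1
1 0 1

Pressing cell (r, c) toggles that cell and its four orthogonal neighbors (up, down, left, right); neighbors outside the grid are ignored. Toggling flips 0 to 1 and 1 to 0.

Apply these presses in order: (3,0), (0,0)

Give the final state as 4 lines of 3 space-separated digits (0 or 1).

Answer: 0 1 1
0 0 1
1 1 1
0 1 1

Derivation:
After press 1 at (3,0):
1 0 1
1 0 1
1 1 1
0 1 1

After press 2 at (0,0):
0 1 1
0 0 1
1 1 1
0 1 1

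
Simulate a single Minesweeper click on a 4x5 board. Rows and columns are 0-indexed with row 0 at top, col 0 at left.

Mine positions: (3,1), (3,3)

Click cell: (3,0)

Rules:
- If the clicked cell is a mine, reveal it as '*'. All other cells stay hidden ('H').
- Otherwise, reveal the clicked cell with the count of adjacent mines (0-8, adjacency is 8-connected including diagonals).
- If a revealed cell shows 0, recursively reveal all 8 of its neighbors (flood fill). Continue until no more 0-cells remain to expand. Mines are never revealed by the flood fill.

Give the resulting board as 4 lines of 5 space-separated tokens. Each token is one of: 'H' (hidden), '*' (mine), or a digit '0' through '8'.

H H H H H
H H H H H
H H H H H
1 H H H H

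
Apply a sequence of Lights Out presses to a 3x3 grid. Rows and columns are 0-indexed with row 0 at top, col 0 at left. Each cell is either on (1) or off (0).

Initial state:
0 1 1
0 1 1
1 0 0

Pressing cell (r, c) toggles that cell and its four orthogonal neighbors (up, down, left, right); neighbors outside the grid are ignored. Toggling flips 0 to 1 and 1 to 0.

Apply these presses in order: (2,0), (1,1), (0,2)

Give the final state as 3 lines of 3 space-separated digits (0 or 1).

Answer: 0 1 0
0 0 1
0 0 0

Derivation:
After press 1 at (2,0):
0 1 1
1 1 1
0 1 0

After press 2 at (1,1):
0 0 1
0 0 0
0 0 0

After press 3 at (0,2):
0 1 0
0 0 1
0 0 0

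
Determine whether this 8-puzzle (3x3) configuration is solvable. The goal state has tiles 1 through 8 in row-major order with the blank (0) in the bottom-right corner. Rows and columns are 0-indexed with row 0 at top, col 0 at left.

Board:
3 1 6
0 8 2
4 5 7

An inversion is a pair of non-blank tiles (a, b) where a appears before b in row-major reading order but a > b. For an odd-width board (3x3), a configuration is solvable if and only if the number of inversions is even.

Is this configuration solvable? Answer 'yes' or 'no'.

Inversions (pairs i<j in row-major order where tile[i] > tile[j] > 0): 9
9 is odd, so the puzzle is not solvable.

Answer: no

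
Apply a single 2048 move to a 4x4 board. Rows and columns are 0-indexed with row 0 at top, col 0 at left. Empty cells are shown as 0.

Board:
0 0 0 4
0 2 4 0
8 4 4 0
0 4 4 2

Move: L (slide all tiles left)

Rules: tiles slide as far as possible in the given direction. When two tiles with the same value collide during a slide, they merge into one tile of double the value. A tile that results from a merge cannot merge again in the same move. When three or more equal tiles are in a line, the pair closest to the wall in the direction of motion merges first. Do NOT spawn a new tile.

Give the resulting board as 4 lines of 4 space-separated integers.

Answer: 4 0 0 0
2 4 0 0
8 8 0 0
8 2 0 0

Derivation:
Slide left:
row 0: [0, 0, 0, 4] -> [4, 0, 0, 0]
row 1: [0, 2, 4, 0] -> [2, 4, 0, 0]
row 2: [8, 4, 4, 0] -> [8, 8, 0, 0]
row 3: [0, 4, 4, 2] -> [8, 2, 0, 0]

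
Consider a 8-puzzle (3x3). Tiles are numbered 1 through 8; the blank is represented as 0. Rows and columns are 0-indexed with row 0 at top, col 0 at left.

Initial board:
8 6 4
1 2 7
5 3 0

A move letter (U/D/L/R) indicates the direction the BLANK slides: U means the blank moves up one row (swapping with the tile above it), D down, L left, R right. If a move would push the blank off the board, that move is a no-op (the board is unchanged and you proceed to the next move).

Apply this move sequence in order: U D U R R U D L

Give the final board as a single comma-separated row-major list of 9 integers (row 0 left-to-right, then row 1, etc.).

Answer: 8, 6, 4, 1, 0, 2, 5, 3, 7

Derivation:
After move 1 (U):
8 6 4
1 2 0
5 3 7

After move 2 (D):
8 6 4
1 2 7
5 3 0

After move 3 (U):
8 6 4
1 2 0
5 3 7

After move 4 (R):
8 6 4
1 2 0
5 3 7

After move 5 (R):
8 6 4
1 2 0
5 3 7

After move 6 (U):
8 6 0
1 2 4
5 3 7

After move 7 (D):
8 6 4
1 2 0
5 3 7

After move 8 (L):
8 6 4
1 0 2
5 3 7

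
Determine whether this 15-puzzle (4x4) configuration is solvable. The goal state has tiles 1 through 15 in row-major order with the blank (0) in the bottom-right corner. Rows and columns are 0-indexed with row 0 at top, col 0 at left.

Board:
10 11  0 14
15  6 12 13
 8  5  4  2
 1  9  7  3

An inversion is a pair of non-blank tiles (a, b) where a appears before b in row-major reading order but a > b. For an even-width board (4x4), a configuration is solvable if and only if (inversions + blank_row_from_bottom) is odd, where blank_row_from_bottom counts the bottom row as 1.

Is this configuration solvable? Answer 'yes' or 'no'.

Inversions: 78
Blank is in row 0 (0-indexed from top), which is row 4 counting from the bottom (bottom = 1).
78 + 4 = 82, which is even, so the puzzle is not solvable.

Answer: no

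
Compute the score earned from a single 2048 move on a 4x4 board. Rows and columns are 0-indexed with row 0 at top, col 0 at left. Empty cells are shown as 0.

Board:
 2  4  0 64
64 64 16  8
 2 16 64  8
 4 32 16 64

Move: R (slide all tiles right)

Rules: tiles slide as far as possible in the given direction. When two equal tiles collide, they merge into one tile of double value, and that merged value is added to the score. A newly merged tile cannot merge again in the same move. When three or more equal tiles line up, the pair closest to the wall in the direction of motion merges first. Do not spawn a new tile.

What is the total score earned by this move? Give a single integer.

Slide right:
row 0: [2, 4, 0, 64] -> [0, 2, 4, 64]  score +0 (running 0)
row 1: [64, 64, 16, 8] -> [0, 128, 16, 8]  score +128 (running 128)
row 2: [2, 16, 64, 8] -> [2, 16, 64, 8]  score +0 (running 128)
row 3: [4, 32, 16, 64] -> [4, 32, 16, 64]  score +0 (running 128)
Board after move:
  0   2   4  64
  0 128  16   8
  2  16  64   8
  4  32  16  64

Answer: 128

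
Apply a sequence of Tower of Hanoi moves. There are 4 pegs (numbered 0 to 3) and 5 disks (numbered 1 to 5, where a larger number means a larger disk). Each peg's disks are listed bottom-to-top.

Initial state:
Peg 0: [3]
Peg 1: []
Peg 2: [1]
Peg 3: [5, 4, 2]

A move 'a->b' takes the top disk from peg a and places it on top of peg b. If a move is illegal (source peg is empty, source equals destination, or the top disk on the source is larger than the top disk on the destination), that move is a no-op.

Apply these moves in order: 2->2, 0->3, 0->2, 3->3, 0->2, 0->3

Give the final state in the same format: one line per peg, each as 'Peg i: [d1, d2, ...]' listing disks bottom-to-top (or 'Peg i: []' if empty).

Answer: Peg 0: [3]
Peg 1: []
Peg 2: [1]
Peg 3: [5, 4, 2]

Derivation:
After move 1 (2->2):
Peg 0: [3]
Peg 1: []
Peg 2: [1]
Peg 3: [5, 4, 2]

After move 2 (0->3):
Peg 0: [3]
Peg 1: []
Peg 2: [1]
Peg 3: [5, 4, 2]

After move 3 (0->2):
Peg 0: [3]
Peg 1: []
Peg 2: [1]
Peg 3: [5, 4, 2]

After move 4 (3->3):
Peg 0: [3]
Peg 1: []
Peg 2: [1]
Peg 3: [5, 4, 2]

After move 5 (0->2):
Peg 0: [3]
Peg 1: []
Peg 2: [1]
Peg 3: [5, 4, 2]

After move 6 (0->3):
Peg 0: [3]
Peg 1: []
Peg 2: [1]
Peg 3: [5, 4, 2]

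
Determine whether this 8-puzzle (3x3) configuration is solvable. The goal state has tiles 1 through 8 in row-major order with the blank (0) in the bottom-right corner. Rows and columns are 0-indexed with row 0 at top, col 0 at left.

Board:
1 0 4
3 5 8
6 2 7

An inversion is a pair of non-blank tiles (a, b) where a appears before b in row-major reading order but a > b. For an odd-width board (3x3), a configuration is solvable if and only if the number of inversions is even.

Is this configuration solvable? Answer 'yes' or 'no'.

Answer: yes

Derivation:
Inversions (pairs i<j in row-major order where tile[i] > tile[j] > 0): 8
8 is even, so the puzzle is solvable.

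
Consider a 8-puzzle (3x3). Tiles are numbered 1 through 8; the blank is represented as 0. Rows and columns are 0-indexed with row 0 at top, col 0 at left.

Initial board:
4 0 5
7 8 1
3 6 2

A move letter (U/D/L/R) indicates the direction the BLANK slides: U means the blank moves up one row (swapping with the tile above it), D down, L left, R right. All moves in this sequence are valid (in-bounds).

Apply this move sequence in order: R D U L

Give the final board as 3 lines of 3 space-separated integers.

After move 1 (R):
4 5 0
7 8 1
3 6 2

After move 2 (D):
4 5 1
7 8 0
3 6 2

After move 3 (U):
4 5 0
7 8 1
3 6 2

After move 4 (L):
4 0 5
7 8 1
3 6 2

Answer: 4 0 5
7 8 1
3 6 2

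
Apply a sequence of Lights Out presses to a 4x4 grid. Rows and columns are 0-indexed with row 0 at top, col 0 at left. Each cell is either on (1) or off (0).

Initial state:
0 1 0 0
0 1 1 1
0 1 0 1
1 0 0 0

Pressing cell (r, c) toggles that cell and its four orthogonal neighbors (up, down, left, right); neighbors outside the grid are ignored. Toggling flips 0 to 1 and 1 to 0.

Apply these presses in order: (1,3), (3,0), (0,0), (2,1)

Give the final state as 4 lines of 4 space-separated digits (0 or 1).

After press 1 at (1,3):
0 1 0 1
0 1 0 0
0 1 0 0
1 0 0 0

After press 2 at (3,0):
0 1 0 1
0 1 0 0
1 1 0 0
0 1 0 0

After press 3 at (0,0):
1 0 0 1
1 1 0 0
1 1 0 0
0 1 0 0

After press 4 at (2,1):
1 0 0 1
1 0 0 0
0 0 1 0
0 0 0 0

Answer: 1 0 0 1
1 0 0 0
0 0 1 0
0 0 0 0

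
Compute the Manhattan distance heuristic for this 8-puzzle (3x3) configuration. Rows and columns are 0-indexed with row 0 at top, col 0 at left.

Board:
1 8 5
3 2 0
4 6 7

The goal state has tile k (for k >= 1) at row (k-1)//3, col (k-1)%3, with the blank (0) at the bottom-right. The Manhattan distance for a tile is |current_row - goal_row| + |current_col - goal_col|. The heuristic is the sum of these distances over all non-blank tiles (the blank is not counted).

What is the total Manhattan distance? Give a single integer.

Tile 1: at (0,0), goal (0,0), distance |0-0|+|0-0| = 0
Tile 8: at (0,1), goal (2,1), distance |0-2|+|1-1| = 2
Tile 5: at (0,2), goal (1,1), distance |0-1|+|2-1| = 2
Tile 3: at (1,0), goal (0,2), distance |1-0|+|0-2| = 3
Tile 2: at (1,1), goal (0,1), distance |1-0|+|1-1| = 1
Tile 4: at (2,0), goal (1,0), distance |2-1|+|0-0| = 1
Tile 6: at (2,1), goal (1,2), distance |2-1|+|1-2| = 2
Tile 7: at (2,2), goal (2,0), distance |2-2|+|2-0| = 2
Sum: 0 + 2 + 2 + 3 + 1 + 1 + 2 + 2 = 13

Answer: 13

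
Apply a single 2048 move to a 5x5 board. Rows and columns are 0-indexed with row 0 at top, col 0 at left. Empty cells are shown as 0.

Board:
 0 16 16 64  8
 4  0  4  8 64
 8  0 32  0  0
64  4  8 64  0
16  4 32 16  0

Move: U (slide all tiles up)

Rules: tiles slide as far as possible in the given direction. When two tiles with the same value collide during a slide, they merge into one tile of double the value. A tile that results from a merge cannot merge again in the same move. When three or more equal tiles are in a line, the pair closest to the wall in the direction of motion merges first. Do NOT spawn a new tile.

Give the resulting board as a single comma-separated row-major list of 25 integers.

Answer: 4, 16, 16, 64, 8, 8, 8, 4, 8, 64, 64, 0, 32, 64, 0, 16, 0, 8, 16, 0, 0, 0, 32, 0, 0

Derivation:
Slide up:
col 0: [0, 4, 8, 64, 16] -> [4, 8, 64, 16, 0]
col 1: [16, 0, 0, 4, 4] -> [16, 8, 0, 0, 0]
col 2: [16, 4, 32, 8, 32] -> [16, 4, 32, 8, 32]
col 3: [64, 8, 0, 64, 16] -> [64, 8, 64, 16, 0]
col 4: [8, 64, 0, 0, 0] -> [8, 64, 0, 0, 0]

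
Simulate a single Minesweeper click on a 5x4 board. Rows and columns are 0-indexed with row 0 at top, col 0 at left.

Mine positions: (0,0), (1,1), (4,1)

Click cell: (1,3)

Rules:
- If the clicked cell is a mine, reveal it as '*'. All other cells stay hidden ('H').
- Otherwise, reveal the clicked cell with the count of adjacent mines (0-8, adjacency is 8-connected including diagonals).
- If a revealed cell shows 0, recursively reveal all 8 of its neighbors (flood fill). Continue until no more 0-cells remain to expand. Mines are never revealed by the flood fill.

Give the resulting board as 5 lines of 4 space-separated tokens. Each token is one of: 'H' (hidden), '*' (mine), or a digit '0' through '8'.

H H 1 0
H H 1 0
H H 1 0
H H 1 0
H H 1 0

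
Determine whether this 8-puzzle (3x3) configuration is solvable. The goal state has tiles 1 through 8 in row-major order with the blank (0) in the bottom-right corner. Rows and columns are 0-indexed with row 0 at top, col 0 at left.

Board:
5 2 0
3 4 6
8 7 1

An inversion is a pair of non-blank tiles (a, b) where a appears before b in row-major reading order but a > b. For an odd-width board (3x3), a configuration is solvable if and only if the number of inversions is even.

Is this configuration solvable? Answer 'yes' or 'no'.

Answer: no

Derivation:
Inversions (pairs i<j in row-major order where tile[i] > tile[j] > 0): 11
11 is odd, so the puzzle is not solvable.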